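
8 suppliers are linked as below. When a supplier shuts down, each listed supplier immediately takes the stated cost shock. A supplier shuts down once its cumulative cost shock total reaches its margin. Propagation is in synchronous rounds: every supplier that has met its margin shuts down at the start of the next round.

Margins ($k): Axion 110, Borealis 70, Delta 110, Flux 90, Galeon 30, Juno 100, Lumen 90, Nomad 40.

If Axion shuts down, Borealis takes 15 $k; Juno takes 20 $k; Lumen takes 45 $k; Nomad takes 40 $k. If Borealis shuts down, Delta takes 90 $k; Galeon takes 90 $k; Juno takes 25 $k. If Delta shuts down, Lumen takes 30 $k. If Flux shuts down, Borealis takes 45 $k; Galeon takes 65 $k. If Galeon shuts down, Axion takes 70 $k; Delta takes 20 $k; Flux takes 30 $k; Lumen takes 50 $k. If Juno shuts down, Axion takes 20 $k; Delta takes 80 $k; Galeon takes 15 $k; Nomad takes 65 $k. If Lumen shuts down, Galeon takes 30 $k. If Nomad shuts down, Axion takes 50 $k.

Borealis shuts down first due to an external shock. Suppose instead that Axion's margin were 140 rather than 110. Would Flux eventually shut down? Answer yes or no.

no

With Axion's margin at 140:
Round 1 — Borealis shuts down (initial).
  Delta: +90 → 90 < 110
  Galeon: +90 → 90 ≥ 30
  Juno: +25 → 25 < 100
Round 2 — Galeon shuts down.
  Axion: +70 → 70 < 140
  Delta: +20 → 110 ≥ 110
  Flux: +30 → 30 < 90
  Lumen: +50 → 50 < 90
Round 3 — Delta shuts down.
  Lumen: +30 → 80 < 90
No further shutdowns.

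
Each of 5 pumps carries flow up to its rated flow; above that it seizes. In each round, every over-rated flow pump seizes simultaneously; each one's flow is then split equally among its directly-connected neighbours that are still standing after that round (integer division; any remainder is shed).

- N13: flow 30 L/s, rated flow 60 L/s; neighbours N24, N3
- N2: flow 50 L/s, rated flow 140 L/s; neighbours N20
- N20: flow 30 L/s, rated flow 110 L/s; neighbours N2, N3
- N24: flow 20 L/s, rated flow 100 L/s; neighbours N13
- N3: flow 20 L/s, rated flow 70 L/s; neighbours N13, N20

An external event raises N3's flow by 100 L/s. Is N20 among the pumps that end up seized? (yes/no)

no

Round 1 — N3 at 120 > 70. N3 seizes.
  N3 sheds 120 L/s to N13, N20: 60 each.
    N13: 30+60 = 90 > 60
    N20: 30+60 = 90 ≤ 110
Round 2 — N13 seizes.
  N13 sheds 90 L/s to N24: 90 each.
    N24: 20+90 = 110 > 100
Round 3 — N24 seizes.
  N24 sheds 110 L/s: no online neighbours, lost.
No further seizures.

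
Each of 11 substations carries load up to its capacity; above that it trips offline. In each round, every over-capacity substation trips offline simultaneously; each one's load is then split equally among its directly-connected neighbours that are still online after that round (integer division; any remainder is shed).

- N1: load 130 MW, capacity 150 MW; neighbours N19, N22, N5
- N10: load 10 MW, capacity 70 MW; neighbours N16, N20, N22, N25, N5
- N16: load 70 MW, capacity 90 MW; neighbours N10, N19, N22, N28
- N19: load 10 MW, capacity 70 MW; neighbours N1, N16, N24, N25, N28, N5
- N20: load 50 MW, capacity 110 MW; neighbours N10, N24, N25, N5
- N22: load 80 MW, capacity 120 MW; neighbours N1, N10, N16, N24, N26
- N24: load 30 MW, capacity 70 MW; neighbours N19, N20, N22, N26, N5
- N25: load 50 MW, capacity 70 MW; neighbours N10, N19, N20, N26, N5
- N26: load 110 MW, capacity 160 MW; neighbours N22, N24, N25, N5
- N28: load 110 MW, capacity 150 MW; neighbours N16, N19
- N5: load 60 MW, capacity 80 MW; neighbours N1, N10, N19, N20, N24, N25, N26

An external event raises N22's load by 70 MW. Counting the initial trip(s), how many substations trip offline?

11

Round 1 — N22 at 150 > 120. N22 trips offline.
  N22 sheds 150 MW to N1, N10, N16, N24, N26: 30 each.
    N1: 130+30 = 160 > 150
    N10: 10+30 = 40 ≤ 70
    N16: 70+30 = 100 > 90
    N24: 30+30 = 60 ≤ 70
    N26: 110+30 = 140 ≤ 160
Round 2 — N1, N16 trip offline.
  N1 sheds 160 MW to N19, N5: 80 each.
    N19: 10+80 = 90 > 70
    N5: 60+80 = 140 > 80
  N16 sheds 100 MW to N10, N19, N28: 33 each (1 lost).
    N10: 40+33 = 73 > 70
    N19: 90+33 = 123 > 70
    N28: 110+33 = 143 ≤ 150
Round 3 — N10, N19, N5 trip offline.
  N10 sheds 73 MW to N20, N25: 36 each (1 lost).
    N20: 50+36 = 86 ≤ 110
    N25: 50+36 = 86 > 70
  N19 sheds 123 MW to N24, N25, N28: 41 each.
    N24: 60+41 = 101 > 70
    N25: 86+41 = 127 > 70
    N28: 143+41 = 184 > 150
  N5 sheds 140 MW to N20, N24, N25, N26: 35 each.
    N20: 86+35 = 121 > 110
    N24: 101+35 = 136 > 70
    N25: 127+35 = 162 > 70
    N26: 140+35 = 175 > 160
Round 4 — N20, N24, N25, N26, N28 trip offline.
  N20 sheds 121 MW: no online neighbours, lost.
  N24 sheds 136 MW: no online neighbours, lost.
  N25 sheds 162 MW: no online neighbours, lost.
  N26 sheds 175 MW: no online neighbours, lost.
  N28 sheds 184 MW: no online neighbours, lost.
No further trips.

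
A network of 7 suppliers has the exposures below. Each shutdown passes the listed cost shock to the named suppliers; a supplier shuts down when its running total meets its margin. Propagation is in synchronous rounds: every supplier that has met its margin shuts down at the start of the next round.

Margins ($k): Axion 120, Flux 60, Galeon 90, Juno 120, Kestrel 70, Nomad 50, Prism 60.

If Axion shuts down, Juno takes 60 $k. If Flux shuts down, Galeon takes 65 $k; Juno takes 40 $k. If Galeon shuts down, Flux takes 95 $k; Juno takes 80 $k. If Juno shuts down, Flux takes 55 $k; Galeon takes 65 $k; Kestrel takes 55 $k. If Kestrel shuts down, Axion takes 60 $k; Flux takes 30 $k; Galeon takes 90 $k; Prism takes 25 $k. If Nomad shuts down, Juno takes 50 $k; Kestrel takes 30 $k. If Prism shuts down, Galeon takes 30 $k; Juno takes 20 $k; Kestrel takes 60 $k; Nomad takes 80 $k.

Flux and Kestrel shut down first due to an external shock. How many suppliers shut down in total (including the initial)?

4

Round 1 — Flux, Kestrel shut down (initial).
  Axion: +60 → 60 < 120
  Galeon: +65+90 → 155 ≥ 90
  Juno: +40 → 40 < 120
  Prism: +25 → 25 < 60
Round 2 — Galeon shuts down.
  Juno: +80 → 120 ≥ 120
Round 3 — Juno shuts down.
No further shutdowns.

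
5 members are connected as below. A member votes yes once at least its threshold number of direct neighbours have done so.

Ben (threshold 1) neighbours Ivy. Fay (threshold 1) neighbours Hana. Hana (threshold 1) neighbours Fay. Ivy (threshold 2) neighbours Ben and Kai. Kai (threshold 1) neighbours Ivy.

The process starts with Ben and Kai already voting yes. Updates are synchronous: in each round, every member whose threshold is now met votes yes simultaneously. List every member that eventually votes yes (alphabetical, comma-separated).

Ben, Ivy, Kai

Round 1 — Ben, Kai vote yes (initial).
Round 2 — checking thresholds:
  Ivy: 2 of 2 neighbours ≥ 2, votes yes.
Round 3 — no new yes votes; cascade stops.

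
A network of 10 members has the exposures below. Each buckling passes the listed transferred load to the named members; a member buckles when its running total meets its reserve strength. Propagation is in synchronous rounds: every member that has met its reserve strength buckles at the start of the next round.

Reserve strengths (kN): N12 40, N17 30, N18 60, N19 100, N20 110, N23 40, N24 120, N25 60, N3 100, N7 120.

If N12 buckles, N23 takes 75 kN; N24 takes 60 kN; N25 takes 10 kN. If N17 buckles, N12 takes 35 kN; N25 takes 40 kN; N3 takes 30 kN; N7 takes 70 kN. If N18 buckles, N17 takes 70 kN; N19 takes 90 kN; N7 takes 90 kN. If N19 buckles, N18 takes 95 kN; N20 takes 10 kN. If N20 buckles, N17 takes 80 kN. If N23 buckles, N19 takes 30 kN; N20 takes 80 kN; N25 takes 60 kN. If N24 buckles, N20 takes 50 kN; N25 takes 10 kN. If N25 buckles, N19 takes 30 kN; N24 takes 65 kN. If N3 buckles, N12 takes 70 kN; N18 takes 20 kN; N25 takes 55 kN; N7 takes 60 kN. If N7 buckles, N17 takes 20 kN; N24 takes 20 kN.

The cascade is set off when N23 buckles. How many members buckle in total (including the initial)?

Round 1 — N23 buckles (initial).
  N19: +30 → 30 < 100
  N20: +80 → 80 < 110
  N25: +60 → 60 ≥ 60
Round 2 — N25 buckles.
  N19: +30 → 60 < 100
  N24: +65 → 65 < 120
No further bucklings.

2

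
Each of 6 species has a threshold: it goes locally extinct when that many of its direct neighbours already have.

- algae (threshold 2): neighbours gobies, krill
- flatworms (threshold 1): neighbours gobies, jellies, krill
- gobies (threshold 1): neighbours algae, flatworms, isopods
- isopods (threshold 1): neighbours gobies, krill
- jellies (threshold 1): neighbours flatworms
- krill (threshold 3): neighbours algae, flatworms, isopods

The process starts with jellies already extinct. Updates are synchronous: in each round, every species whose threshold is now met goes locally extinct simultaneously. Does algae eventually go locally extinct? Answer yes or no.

Round 1 — jellies goes locally extinct (initial).
Round 2 — checking thresholds:
  flatworms: 1 of 3 neighbours ≥ 1, goes locally extinct.
Round 3 — checking thresholds:
  gobies: 1 of 3 neighbours ≥ 1, goes locally extinct.
  krill: 1 of 3 neighbours < 3, below threshold.
Round 4 — checking thresholds:
  algae: 1 of 2 neighbours < 2, below threshold.
  isopods: 1 of 2 neighbours ≥ 1, goes locally extinct.
  krill: 1 of 3 neighbours < 3, below threshold.
Round 5 — no new extinctions; cascade stops.

no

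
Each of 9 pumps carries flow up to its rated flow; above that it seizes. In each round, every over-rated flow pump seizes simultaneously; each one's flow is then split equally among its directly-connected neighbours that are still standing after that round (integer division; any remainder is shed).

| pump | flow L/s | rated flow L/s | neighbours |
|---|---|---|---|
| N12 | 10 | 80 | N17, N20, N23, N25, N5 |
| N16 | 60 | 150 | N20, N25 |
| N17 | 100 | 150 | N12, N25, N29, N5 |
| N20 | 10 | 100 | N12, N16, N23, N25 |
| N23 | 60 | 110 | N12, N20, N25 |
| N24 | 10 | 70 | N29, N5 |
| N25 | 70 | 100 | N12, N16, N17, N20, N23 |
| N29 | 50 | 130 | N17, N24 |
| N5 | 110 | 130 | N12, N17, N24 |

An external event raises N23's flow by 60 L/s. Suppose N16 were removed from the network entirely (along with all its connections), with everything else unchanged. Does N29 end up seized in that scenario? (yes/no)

yes

With N16 removed:
Round 1 — N23 at 120 > 110. N23 seizes.
  N23 sheds 120 L/s to N12, N20, N25: 40 each.
    N12: 10+40 = 50 ≤ 80
    N20: 10+40 = 50 ≤ 100
    N25: 70+40 = 110 > 100
Round 2 — N25 seizes.
  N25 sheds 110 L/s to N12, N17, N20: 36 each (2 lost).
    N12: 50+36 = 86 > 80
    N17: 100+36 = 136 ≤ 150
    N20: 50+36 = 86 ≤ 100
Round 3 — N12 seizes.
  N12 sheds 86 L/s to N17, N20, N5: 28 each (2 lost).
    N17: 136+28 = 164 > 150
    N20: 86+28 = 114 > 100
    N5: 110+28 = 138 > 130
Round 4 — N17, N20, N5 seize.
  N17 sheds 164 L/s to N29: 164 each.
    N29: 50+164 = 214 > 130
  N20 sheds 114 L/s: no online neighbours, lost.
  N5 sheds 138 L/s to N24: 138 each.
    N24: 10+138 = 148 > 70
Round 5 — N24, N29 seize.
  N24 sheds 148 L/s: no online neighbours, lost.
  N29 sheds 214 L/s: no online neighbours, lost.
No further seizures.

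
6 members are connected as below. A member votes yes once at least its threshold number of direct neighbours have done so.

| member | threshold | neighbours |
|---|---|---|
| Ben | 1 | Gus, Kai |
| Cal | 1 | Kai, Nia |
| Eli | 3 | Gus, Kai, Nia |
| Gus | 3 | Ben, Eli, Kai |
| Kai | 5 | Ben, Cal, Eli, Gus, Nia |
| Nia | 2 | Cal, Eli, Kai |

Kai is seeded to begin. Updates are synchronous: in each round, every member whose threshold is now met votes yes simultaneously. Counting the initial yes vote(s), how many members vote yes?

Round 1 — Kai votes yes (initial).
Round 2 — checking thresholds:
  Ben: 1 of 2 neighbours ≥ 1, votes yes.
  Cal: 1 of 2 neighbours ≥ 1, votes yes.
  Eli: 1 of 3 neighbours < 3, holds.
  Gus: 1 of 3 neighbours < 3, holds.
  Nia: 1 of 3 neighbours < 2, holds.
Round 3 — checking thresholds:
  Eli: 1 of 3 neighbours < 3, holds.
  Gus: 2 of 3 neighbours < 3, holds.
  Nia: 2 of 3 neighbours ≥ 2, votes yes.
Round 4 — no new yes votes; cascade stops.

4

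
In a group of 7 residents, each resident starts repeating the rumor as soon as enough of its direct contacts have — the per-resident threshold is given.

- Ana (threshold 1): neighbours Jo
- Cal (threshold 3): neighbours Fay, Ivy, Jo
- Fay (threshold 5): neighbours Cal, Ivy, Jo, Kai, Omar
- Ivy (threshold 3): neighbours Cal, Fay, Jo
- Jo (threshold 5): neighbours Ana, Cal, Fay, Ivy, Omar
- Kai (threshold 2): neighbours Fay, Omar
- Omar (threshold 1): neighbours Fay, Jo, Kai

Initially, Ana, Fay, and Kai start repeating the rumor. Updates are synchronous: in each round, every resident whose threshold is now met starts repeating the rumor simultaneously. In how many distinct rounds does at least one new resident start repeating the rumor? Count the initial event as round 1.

2

Round 1 — Ana, Fay, Kai start repeating the rumor (initial).
Round 2 — checking thresholds:
  Cal: 1 of 3 neighbours < 3, below threshold.
  Ivy: 1 of 3 neighbours < 3, below threshold.
  Jo: 2 of 5 neighbours < 5, below threshold.
  Omar: 2 of 3 neighbours ≥ 1, starts repeating the rumor.
Round 3 — no new spreads; cascade stops.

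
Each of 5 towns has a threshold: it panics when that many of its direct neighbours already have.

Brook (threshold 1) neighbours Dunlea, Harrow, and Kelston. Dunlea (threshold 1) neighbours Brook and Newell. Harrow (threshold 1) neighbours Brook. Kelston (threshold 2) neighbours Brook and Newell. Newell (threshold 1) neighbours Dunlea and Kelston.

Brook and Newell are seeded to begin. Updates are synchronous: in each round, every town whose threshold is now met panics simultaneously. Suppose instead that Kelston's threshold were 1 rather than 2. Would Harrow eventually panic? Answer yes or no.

yes

With Kelston's threshold at 1:
Round 1 — Brook, Newell panic (initial).
Round 2 — checking thresholds:
  Dunlea: 2 of 2 neighbours ≥ 1, panics.
  Harrow: 1 of 1 neighbours ≥ 1, panics.
  Kelston: 2 of 2 neighbours ≥ 1, panics.
Round 3 — no new panics; cascade stops.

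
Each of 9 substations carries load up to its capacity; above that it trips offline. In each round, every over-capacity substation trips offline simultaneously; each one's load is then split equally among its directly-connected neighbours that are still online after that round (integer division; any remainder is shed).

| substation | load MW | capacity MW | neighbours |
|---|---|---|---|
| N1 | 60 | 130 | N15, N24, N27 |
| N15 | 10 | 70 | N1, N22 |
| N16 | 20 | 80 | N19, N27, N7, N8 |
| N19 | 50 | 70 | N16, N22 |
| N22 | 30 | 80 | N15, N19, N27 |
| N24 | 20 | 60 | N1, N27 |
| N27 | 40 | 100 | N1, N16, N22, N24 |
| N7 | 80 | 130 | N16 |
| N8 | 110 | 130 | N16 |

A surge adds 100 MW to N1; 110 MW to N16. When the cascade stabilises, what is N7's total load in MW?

Round 1 — N1 at 160 > 130; N16 at 130 > 80. N1, N16 trip offline.
  N1 sheds 160 MW to N15, N24, N27: 53 each (1 lost).
    N15: 10+53 = 63 ≤ 70
    N24: 20+53 = 73 > 60
    N27: 40+53 = 93 ≤ 100
  N16 sheds 130 MW to N19, N27, N7, N8: 32 each (2 lost).
    N19: 50+32 = 82 > 70
    N27: 93+32 = 125 > 100
    N7: 80+32 = 112 ≤ 130
    N8: 110+32 = 142 > 130
Round 2 — N19, N24, N27, N8 trip offline.
  N19 sheds 82 MW to N22: 82 each.
    N22: 30+82 = 112 > 80
  N24 sheds 73 MW: no online neighbours, lost.
  N27 sheds 125 MW to N22: 125 each.
    N22: 112+125 = 237 > 80
  N8 sheds 142 MW: no online neighbours, lost.
Round 3 — N22 trips offline.
  N22 sheds 237 MW to N15: 237 each.
    N15: 63+237 = 300 > 70
Round 4 — N15 trips offline.
  N15 sheds 300 MW: no online neighbours, lost.
No further trips.

112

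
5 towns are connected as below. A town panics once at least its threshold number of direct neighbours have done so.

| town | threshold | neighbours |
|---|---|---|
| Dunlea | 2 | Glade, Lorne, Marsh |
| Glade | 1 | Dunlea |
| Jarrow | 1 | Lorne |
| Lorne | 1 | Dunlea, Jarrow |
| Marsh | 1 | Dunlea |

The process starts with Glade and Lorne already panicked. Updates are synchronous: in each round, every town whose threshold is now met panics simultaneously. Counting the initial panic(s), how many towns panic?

5

Round 1 — Glade, Lorne panic (initial).
Round 2 — checking thresholds:
  Dunlea: 2 of 3 neighbours ≥ 2, panics.
  Jarrow: 1 of 1 neighbours ≥ 1, panics.
Round 3 — checking thresholds:
  Marsh: 1 of 1 neighbours ≥ 1, panics.
Round 4 — no new panics; cascade stops.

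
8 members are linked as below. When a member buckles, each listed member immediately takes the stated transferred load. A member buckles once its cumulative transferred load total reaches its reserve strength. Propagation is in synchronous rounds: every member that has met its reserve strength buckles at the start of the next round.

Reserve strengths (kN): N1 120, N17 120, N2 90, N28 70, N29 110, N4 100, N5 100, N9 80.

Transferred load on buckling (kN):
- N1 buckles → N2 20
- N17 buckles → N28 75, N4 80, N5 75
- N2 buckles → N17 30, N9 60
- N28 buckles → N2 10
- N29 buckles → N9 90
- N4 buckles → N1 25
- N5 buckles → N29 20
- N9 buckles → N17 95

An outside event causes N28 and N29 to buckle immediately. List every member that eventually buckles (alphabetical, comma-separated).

Round 1 — N28, N29 buckle (initial).
  N2: +10 → 10 < 90
  N9: +90 → 90 ≥ 80
Round 2 — N9 buckles.
  N17: +95 → 95 < 120
No further bucklings.

N28, N29, N9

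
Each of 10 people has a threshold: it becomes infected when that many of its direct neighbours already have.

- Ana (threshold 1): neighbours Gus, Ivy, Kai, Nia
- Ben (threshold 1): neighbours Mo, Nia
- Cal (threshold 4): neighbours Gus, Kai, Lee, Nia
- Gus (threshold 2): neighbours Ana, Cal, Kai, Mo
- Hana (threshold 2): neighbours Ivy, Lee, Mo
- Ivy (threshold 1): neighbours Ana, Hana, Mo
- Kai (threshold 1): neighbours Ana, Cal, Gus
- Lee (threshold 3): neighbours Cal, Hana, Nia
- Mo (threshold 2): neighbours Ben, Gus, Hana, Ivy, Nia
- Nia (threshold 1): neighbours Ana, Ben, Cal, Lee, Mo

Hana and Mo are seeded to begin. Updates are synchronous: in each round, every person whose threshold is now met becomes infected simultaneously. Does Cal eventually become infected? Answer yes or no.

no

Round 1 — Hana, Mo become infected (initial).
Round 2 — checking thresholds:
  Ben: 1 of 2 neighbours ≥ 1, becomes infected.
  Gus: 1 of 4 neighbours < 2, below threshold.
  Ivy: 2 of 3 neighbours ≥ 1, becomes infected.
  Lee: 1 of 3 neighbours < 3, below threshold.
  Nia: 1 of 5 neighbours ≥ 1, becomes infected.
Round 3 — checking thresholds:
  Ana: 2 of 4 neighbours ≥ 1, becomes infected.
  Cal: 1 of 4 neighbours < 4, below threshold.
  Gus: 1 of 4 neighbours < 2, below threshold.
  Lee: 2 of 3 neighbours < 3, below threshold.
Round 4 — checking thresholds:
  Cal: 1 of 4 neighbours < 4, below threshold.
  Gus: 2 of 4 neighbours ≥ 2, becomes infected.
  Kai: 1 of 3 neighbours ≥ 1, becomes infected.
  Lee: 2 of 3 neighbours < 3, below threshold.
Round 5 — no new infections; cascade stops.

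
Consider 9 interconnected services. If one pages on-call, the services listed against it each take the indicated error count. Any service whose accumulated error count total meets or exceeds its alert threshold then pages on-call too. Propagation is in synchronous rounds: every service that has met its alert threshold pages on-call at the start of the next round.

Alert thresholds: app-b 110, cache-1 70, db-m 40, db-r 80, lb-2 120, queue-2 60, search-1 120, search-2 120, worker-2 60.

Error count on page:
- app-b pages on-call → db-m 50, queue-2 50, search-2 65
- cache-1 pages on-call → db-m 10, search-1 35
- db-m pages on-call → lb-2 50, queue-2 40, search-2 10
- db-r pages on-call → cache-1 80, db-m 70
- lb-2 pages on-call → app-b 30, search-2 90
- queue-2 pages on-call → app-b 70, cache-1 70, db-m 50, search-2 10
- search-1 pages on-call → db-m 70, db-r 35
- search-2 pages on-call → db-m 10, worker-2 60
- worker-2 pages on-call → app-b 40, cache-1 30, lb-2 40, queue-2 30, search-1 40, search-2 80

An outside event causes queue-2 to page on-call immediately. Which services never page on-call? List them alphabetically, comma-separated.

app-b, db-r, lb-2, search-1, search-2, worker-2

Round 1 — queue-2 pages on-call (initial).
  app-b: +70 → 70 < 110
  cache-1: +70 → 70 ≥ 70
  db-m: +50 → 50 ≥ 40
  search-2: +10 → 10 < 120
Round 2 — cache-1, db-m page on-call.
  lb-2: +50 → 50 < 120
  search-1: +35 → 35 < 120
  search-2: +10 → 20 < 120
No further pages.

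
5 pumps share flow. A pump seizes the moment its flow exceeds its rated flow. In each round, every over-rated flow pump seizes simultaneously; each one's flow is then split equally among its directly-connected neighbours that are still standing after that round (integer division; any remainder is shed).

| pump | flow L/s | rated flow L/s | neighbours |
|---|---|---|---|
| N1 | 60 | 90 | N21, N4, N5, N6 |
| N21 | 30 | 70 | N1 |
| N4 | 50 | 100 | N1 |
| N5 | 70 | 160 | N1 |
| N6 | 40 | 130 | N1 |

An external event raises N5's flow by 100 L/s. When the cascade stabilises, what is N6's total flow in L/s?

116

Round 1 — N5 at 170 > 160. N5 seizes.
  N5 sheds 170 L/s to N1: 170 each.
    N1: 60+170 = 230 > 90
Round 2 — N1 seizes.
  N1 sheds 230 L/s to N21, N4, N6: 76 each (2 lost).
    N21: 30+76 = 106 > 70
    N4: 50+76 = 126 > 100
    N6: 40+76 = 116 ≤ 130
Round 3 — N21, N4 seize.
  N21 sheds 106 L/s: no online neighbours, lost.
  N4 sheds 126 L/s: no online neighbours, lost.
No further seizures.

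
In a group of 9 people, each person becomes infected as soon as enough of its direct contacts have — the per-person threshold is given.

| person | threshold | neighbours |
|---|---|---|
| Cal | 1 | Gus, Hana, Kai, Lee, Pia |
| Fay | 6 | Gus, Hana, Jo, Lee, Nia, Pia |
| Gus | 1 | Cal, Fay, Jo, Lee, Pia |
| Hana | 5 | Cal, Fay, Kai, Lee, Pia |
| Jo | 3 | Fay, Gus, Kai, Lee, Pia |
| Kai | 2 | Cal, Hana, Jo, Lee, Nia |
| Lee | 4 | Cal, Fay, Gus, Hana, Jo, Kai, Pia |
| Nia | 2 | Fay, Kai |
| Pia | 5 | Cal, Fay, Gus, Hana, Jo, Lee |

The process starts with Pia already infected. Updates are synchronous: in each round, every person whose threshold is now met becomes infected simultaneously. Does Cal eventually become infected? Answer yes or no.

Round 1 — Pia becomes infected (initial).
Round 2 — checking thresholds:
  Cal: 1 of 5 neighbours ≥ 1, becomes infected.
  Fay: 1 of 6 neighbours < 6, not yet.
  Gus: 1 of 5 neighbours ≥ 1, becomes infected.
  Hana: 1 of 5 neighbours < 5, not yet.
  Jo: 1 of 5 neighbours < 3, not yet.
  Lee: 1 of 7 neighbours < 4, not yet.
Round 3 — no new infections; cascade stops.

yes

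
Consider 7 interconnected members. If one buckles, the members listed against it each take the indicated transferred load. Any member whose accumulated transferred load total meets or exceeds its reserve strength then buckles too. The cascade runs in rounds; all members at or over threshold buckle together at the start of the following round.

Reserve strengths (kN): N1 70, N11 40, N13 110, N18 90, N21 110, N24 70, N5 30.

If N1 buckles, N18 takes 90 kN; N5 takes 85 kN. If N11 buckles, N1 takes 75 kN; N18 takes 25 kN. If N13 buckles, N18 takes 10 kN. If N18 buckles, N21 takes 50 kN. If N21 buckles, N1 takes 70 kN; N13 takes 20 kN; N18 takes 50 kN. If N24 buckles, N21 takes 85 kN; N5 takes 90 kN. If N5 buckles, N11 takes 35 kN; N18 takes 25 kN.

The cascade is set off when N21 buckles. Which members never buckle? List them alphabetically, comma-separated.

Round 1 — N21 buckles (initial).
  N1: +70 → 70 ≥ 70
  N13: +20 → 20 < 110
  N18: +50 → 50 < 90
Round 2 — N1 buckles.
  N18: +90 → 140 ≥ 90
  N5: +85 → 85 ≥ 30
Round 3 — N18, N5 buckle.
  N11: +35 → 35 < 40
No further bucklings.

N11, N13, N24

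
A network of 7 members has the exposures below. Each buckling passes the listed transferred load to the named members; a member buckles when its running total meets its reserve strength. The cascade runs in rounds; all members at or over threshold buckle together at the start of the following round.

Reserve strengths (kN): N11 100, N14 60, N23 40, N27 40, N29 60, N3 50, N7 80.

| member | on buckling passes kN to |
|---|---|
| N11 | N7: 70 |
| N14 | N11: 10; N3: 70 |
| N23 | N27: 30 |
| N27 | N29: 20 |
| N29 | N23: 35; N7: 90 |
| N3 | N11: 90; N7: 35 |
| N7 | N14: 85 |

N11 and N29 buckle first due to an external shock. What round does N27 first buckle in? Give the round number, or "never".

never

Round 1 — N11, N29 buckle (initial).
  N23: +35 → 35 < 40
  N7: +70+90 → 160 ≥ 80
Round 2 — N7 buckles.
  N14: +85 → 85 ≥ 60
Round 3 — N14 buckles.
  N3: +70 → 70 ≥ 50
Round 4 — N3 buckles.
No further bucklings.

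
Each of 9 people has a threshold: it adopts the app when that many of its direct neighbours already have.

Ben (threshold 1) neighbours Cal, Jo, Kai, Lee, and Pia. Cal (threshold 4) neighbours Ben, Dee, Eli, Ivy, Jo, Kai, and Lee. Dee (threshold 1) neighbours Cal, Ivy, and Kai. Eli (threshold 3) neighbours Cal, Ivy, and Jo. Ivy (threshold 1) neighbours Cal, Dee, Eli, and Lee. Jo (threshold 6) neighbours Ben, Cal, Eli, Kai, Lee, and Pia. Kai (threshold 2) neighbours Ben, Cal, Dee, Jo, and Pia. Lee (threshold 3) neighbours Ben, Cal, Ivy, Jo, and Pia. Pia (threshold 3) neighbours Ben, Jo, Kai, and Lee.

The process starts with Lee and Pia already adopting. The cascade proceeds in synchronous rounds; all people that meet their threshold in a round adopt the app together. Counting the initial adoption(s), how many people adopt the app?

7

Round 1 — Lee, Pia adopt the app (initial).
Round 2 — checking thresholds:
  Ben: 2 of 5 neighbours ≥ 1, adopts the app.
  Cal: 1 of 7 neighbours < 4, holds.
  Ivy: 1 of 4 neighbours ≥ 1, adopts the app.
  Jo: 2 of 6 neighbours < 6, holds.
  Kai: 1 of 5 neighbours < 2, holds.
Round 3 — checking thresholds:
  Cal: 3 of 7 neighbours < 4, holds.
  Dee: 1 of 3 neighbours ≥ 1, adopts the app.
  Eli: 1 of 3 neighbours < 3, holds.
  Jo: 3 of 6 neighbours < 6, holds.
  Kai: 2 of 5 neighbours ≥ 2, adopts the app.
Round 4 — checking thresholds:
  Cal: 5 of 7 neighbours ≥ 4, adopts the app.
  Eli: 1 of 3 neighbours < 3, holds.
  Jo: 4 of 6 neighbours < 6, holds.
Round 5 — no new adoptions; cascade stops.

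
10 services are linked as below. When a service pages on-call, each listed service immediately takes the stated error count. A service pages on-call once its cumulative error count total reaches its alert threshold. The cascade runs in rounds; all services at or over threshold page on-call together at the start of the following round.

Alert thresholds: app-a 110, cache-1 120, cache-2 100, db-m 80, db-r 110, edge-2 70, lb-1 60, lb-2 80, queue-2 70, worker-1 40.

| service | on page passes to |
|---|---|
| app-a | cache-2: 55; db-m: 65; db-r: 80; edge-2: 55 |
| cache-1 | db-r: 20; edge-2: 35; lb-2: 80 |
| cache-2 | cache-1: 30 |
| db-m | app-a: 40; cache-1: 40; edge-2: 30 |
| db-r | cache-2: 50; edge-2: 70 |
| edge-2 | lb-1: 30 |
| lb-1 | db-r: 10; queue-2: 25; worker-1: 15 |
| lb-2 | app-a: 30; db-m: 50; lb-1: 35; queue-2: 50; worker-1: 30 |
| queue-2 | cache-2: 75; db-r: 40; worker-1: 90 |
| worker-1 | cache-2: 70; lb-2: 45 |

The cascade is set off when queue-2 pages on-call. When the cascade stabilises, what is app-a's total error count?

0

Round 1 — queue-2 pages on-call (initial).
  cache-2: +75 → 75 < 100
  db-r: +40 → 40 < 110
  worker-1: +90 → 90 ≥ 40
Round 2 — worker-1 pages on-call.
  cache-2: +70 → 145 ≥ 100
  lb-2: +45 → 45 < 80
Round 3 — cache-2 pages on-call.
  cache-1: +30 → 30 < 120
No further pages.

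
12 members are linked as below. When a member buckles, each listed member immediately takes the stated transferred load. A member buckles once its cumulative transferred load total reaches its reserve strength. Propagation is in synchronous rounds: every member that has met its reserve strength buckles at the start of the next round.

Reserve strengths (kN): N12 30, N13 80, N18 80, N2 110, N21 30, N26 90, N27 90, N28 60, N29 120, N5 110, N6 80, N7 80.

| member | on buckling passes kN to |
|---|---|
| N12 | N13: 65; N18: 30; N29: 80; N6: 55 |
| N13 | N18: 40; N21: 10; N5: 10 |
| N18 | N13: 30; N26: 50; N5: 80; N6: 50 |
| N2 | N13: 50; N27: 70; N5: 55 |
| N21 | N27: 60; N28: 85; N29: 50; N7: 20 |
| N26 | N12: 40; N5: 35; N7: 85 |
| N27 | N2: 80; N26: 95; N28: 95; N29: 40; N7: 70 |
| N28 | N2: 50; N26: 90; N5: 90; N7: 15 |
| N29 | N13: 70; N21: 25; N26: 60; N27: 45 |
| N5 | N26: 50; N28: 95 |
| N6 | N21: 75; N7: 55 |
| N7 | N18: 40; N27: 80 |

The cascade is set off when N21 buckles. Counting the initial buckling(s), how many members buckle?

12

Round 1 — N21 buckles (initial).
  N27: +60 → 60 < 90
  N28: +85 → 85 ≥ 60
  N29: +50 → 50 < 120
  N7: +20 → 20 < 80
Round 2 — N28 buckles.
  N2: +50 → 50 < 110
  N26: +90 → 90 ≥ 90
  N5: +90 → 90 < 110
  N7: +15 → 35 < 80
Round 3 — N26 buckles.
  N12: +40 → 40 ≥ 30
  N5: +35 → 125 ≥ 110
  N7: +85 → 120 ≥ 80
Round 4 — N12, N5, N7 buckle.
  N13: +65 → 65 < 80
  N18: +30+40 → 70 < 80
  N27: +80 → 140 ≥ 90
  N29: +80 → 130 ≥ 120
  N6: +55 → 55 < 80
Round 5 — N27, N29 buckle.
  N13: +70 → 135 ≥ 80
  N2: +80 → 130 ≥ 110
Round 6 — N13, N2 buckle.
  N18: +40 → 110 ≥ 80
Round 7 — N18 buckles.
  N6: +50 → 105 ≥ 80
Round 8 — N6 buckles.
No further bucklings.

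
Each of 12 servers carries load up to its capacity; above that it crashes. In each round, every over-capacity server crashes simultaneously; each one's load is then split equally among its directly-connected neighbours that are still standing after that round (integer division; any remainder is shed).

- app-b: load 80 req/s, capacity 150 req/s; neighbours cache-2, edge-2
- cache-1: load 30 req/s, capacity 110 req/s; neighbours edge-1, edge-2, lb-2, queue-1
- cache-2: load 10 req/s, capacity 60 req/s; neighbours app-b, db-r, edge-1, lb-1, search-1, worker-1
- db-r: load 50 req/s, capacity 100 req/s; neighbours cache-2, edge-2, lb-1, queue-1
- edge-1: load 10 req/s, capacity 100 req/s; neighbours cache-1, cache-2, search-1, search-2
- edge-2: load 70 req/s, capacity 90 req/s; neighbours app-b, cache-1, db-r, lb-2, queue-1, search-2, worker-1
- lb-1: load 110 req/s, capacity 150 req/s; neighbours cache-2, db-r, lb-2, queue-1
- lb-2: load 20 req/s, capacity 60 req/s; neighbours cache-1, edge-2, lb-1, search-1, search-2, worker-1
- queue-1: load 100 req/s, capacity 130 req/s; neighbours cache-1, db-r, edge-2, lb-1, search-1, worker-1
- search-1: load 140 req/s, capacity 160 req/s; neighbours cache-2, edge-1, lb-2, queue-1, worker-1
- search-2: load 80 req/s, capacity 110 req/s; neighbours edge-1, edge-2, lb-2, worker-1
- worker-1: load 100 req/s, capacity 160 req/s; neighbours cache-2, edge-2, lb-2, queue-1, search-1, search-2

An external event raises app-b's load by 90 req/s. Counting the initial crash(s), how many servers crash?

Round 1 — app-b at 170 > 150. app-b crashes.
  app-b sheds 170 req/s to cache-2, edge-2: 85 each.
    cache-2: 10+85 = 95 > 60
    edge-2: 70+85 = 155 > 90
Round 2 — cache-2, edge-2 crash.
  cache-2 sheds 95 req/s to db-r, edge-1, lb-1, search-1, worker-1: 19 each.
    db-r: 50+19 = 69 ≤ 100
    edge-1: 10+19 = 29 ≤ 100
    lb-1: 110+19 = 129 ≤ 150
    search-1: 140+19 = 159 ≤ 160
    worker-1: 100+19 = 119 ≤ 160
  edge-2 sheds 155 req/s to cache-1, db-r, lb-2, queue-1, search-2, worker-1: 25 each (5 lost).
    cache-1: 30+25 = 55 ≤ 110
    db-r: 69+25 = 94 ≤ 100
    lb-2: 20+25 = 45 ≤ 60
    queue-1: 100+25 = 125 ≤ 130
    search-2: 80+25 = 105 ≤ 110
    worker-1: 119+25 = 144 ≤ 160
No further crashes.

3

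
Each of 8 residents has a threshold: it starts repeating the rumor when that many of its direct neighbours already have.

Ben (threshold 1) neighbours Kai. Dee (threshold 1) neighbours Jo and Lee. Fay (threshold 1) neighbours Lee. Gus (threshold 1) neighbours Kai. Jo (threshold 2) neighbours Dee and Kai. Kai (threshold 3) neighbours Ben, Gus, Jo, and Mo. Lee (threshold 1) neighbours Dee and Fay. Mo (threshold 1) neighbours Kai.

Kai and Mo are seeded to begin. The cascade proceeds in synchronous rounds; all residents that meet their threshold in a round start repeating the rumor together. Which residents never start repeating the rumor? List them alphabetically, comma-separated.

Dee, Fay, Jo, Lee

Round 1 — Kai, Mo start repeating the rumor (initial).
Round 2 — checking thresholds:
  Ben: 1 of 1 neighbours ≥ 1, starts repeating the rumor.
  Gus: 1 of 1 neighbours ≥ 1, starts repeating the rumor.
  Jo: 1 of 2 neighbours < 2, below threshold.
Round 3 — no new spreads; cascade stops.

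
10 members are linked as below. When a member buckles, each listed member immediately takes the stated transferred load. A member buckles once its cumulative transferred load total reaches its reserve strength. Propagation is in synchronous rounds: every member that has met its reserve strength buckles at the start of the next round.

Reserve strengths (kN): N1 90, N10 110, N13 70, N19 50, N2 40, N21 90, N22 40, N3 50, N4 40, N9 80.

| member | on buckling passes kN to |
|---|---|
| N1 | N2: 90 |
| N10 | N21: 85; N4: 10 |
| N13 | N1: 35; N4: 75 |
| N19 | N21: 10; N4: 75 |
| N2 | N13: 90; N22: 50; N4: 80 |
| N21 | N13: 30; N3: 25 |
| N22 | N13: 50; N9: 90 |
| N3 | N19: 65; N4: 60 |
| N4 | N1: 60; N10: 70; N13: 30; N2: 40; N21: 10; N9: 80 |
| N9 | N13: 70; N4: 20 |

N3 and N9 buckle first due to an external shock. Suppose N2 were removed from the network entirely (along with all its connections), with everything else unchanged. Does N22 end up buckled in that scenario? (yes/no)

no

With N2 removed:
Round 1 — N3, N9 buckle (initial).
  N13: +70 → 70 ≥ 70
  N19: +65 → 65 ≥ 50
  N4: +60+20 → 80 ≥ 40
Round 2 — N13, N19, N4 buckle.
  N1: +35+60 → 95 ≥ 90
  N10: +70 → 70 < 110
  N21: +10+10 → 20 < 90
Round 3 — N1 buckles.
No further bucklings.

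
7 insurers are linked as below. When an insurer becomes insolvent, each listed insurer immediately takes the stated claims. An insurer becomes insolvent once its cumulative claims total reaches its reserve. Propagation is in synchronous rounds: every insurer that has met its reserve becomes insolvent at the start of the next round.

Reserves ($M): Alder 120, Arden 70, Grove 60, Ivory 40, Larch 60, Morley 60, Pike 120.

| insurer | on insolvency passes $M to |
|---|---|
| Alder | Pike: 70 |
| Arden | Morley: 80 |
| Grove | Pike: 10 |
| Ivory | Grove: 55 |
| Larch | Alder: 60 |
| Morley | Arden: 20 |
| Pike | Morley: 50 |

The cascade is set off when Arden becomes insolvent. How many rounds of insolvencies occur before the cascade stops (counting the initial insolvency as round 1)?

2

Round 1 — Arden becomes insolvent (initial).
  Morley: +80 → 80 ≥ 60
Round 2 — Morley becomes insolvent.
No further insolvencies.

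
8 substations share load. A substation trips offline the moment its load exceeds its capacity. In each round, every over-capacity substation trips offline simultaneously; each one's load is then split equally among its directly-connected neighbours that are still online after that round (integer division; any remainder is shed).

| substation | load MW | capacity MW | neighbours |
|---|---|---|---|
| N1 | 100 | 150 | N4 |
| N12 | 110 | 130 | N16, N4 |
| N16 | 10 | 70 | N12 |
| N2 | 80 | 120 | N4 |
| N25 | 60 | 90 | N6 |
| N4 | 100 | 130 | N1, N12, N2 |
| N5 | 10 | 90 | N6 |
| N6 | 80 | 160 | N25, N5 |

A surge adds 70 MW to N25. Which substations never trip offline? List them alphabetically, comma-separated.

Round 1 — N25 at 130 > 90. N25 trips offline.
  N25 sheds 130 MW to N6: 130 each.
    N6: 80+130 = 210 > 160
Round 2 — N6 trips offline.
  N6 sheds 210 MW to N5: 210 each.
    N5: 10+210 = 220 > 90
Round 3 — N5 trips offline.
  N5 sheds 220 MW: no online neighbours, lost.
No further trips.

N1, N12, N16, N2, N4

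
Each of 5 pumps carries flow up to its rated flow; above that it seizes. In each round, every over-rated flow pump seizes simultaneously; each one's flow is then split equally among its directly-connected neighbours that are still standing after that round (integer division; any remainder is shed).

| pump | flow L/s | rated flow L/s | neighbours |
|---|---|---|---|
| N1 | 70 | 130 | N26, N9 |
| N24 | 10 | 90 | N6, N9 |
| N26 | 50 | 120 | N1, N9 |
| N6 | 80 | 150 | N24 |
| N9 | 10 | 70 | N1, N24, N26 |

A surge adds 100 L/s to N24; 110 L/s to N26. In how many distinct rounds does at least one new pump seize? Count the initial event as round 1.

Round 1 — N24 at 110 > 90; N26 at 160 > 120. N24, N26 seize.
  N24 sheds 110 L/s to N6, N9: 55 each.
    N6: 80+55 = 135 ≤ 150
    N9: 10+55 = 65 ≤ 70
  N26 sheds 160 L/s to N1, N9: 80 each.
    N1: 70+80 = 150 > 130
    N9: 65+80 = 145 > 70
Round 2 — N1, N9 seize.
  N1 sheds 150 L/s: no online neighbours, lost.
  N9 sheds 145 L/s: no online neighbours, lost.
No further seizures.

2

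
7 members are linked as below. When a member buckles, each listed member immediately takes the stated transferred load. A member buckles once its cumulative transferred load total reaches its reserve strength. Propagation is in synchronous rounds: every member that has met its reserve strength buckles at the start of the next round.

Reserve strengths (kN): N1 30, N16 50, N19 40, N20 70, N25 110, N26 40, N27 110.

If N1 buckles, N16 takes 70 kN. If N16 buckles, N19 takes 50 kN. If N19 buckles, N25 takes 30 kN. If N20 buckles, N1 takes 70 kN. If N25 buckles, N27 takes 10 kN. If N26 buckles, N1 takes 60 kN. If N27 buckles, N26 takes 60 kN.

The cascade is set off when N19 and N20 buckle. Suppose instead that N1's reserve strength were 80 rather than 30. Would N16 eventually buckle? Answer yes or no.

With N1's reserve strength at 80:
Round 1 — N19, N20 buckle (initial).
  N1: +70 → 70 < 80
  N25: +30 → 30 < 110
No further bucklings.

no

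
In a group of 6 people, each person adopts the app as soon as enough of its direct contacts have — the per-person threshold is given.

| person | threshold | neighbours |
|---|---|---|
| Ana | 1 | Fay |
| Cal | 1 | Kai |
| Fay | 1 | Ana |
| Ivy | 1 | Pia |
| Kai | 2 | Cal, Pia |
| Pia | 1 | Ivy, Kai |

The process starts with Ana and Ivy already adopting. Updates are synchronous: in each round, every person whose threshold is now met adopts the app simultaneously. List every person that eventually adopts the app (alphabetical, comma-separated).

Round 1 — Ana, Ivy adopt the app (initial).
Round 2 — checking thresholds:
  Fay: 1 of 1 neighbours ≥ 1, adopts the app.
  Pia: 1 of 2 neighbours ≥ 1, adopts the app.
Round 3 — no new adoptions; cascade stops.

Ana, Fay, Ivy, Pia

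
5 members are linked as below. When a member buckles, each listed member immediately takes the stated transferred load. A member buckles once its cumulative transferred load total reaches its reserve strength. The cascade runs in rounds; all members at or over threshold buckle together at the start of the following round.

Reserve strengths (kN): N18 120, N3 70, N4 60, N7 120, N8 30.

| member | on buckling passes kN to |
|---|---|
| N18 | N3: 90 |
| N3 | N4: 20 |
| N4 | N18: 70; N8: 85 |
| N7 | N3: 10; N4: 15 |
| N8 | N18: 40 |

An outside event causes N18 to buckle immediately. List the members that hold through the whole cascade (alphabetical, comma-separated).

Round 1 — N18 buckles (initial).
  N3: +90 → 90 ≥ 70
Round 2 — N3 buckles.
  N4: +20 → 20 < 60
No further bucklings.

N4, N7, N8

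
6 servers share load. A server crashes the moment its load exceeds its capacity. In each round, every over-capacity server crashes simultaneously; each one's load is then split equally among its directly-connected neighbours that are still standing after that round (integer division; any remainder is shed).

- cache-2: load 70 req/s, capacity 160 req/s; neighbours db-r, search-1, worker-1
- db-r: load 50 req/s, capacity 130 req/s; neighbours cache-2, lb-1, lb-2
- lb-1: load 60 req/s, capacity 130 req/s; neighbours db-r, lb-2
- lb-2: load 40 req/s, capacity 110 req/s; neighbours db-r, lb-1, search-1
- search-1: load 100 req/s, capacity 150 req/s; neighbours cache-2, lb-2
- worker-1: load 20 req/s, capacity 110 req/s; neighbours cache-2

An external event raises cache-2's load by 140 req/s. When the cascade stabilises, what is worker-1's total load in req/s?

Round 1 — cache-2 at 210 > 160. cache-2 crashes.
  cache-2 sheds 210 req/s to db-r, search-1, worker-1: 70 each.
    db-r: 50+70 = 120 ≤ 130
    search-1: 100+70 = 170 > 150
    worker-1: 20+70 = 90 ≤ 110
Round 2 — search-1 crashes.
  search-1 sheds 170 req/s to lb-2: 170 each.
    lb-2: 40+170 = 210 > 110
Round 3 — lb-2 crashes.
  lb-2 sheds 210 req/s to db-r, lb-1: 105 each.
    db-r: 120+105 = 225 > 130
    lb-1: 60+105 = 165 > 130
Round 4 — db-r, lb-1 crash.
  db-r sheds 225 req/s: no online neighbours, lost.
  lb-1 sheds 165 req/s: no online neighbours, lost.
No further crashes.

90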